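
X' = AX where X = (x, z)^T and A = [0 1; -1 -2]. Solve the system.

Coefficient matrix A = [[0, 1], [-1, -2]].
Characteristic polynomial det(A - λI) = λ^2 + 2λ + 1 = 0.
Single eigenvalue λ = -1 with algebraic multiplicity 2.
Eigenvector v = (1,-1); generalized eigenvector w with (A-λI)w=v is (3,-2).
General solution: e^(-t)[c_1·v + c_2·(t·v + w)].

x(t) = c_1e^(-t) + c_2te^(-t) + 3c_2e^(-t), z(t) = -c_1e^(-t) - c_2te^(-t) - 2c_2e^(-t)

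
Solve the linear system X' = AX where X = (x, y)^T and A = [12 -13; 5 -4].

Coefficient matrix A = [[12, -13], [5, -4]].
Characteristic polynomial det(A - λI) = λ^2 - 8λ + 17 = 0.
Eigenvalues λ = 4 ± i (complex conjugate pair).
For λ=4+i: an eigenvector is (-2,-1) - i(-3,-2) = (-2 + 3i, -1 + 2i).
A real fundamental pair from Re and Im of e^((4+i)t)v: X_1 = e^(4t)(cos(t)·(-2,-1) + sin(t)·(-3,-2)), X_2 = e^(4t)(sin(t)·(-2,-1) - cos(t)·(-3,-2)).
General solution: K_1X_1 + K_2X_2.

x(t) = -3K_1e^(4t)sin(t) - 2K_1e^(4t)cos(t) - 2K_2e^(4t)sin(t) + 3K_2e^(4t)cos(t), y(t) = -2K_1e^(4t)sin(t) - K_1e^(4t)cos(t) - K_2e^(4t)sin(t) + 2K_2e^(4t)cos(t)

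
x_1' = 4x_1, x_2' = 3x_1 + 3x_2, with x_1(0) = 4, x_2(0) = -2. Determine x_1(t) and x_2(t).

Coefficient matrix A = [[4, 0], [3, 3]].
Characteristic polynomial det(A - λI) = λ^2 - 7λ + 12 = 0.
Eigenvalues λ = 4, 3.
For λ=4: (A-λI) row 2 is [3, -1], so an eigenvector is (-1, -3).
For λ=3: (A-λI) row 1 is [1, 0], so an eigenvector is (0, -1).
General solution: K_1e^(4t)(-1,-3) + K_2e^(3t)(0,-1).
Applying x_1(0)=4, x_2(0)=-2 gives K_1=-4, K_2=14.

x_1(t) = 4e^(4t), x_2(t) = 12e^(4t) - 14e^(3t)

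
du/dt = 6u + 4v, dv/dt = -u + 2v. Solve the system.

u(t) = -2K_1e^(4t) - 2K_2te^(4t) - K_2e^(4t), v(t) = K_1e^(4t) + K_2te^(4t)

Coefficient matrix A = [[6, 4], [-1, 2]].
Characteristic polynomial det(A - λI) = λ^2 - 8λ + 16 = 0.
Single eigenvalue λ = 4 with algebraic multiplicity 2.
Eigenvector v = (-2,1); generalized eigenvector w with (A-λI)w=v is (-1,0).
General solution: e^(4t)[K_1·v + K_2·(t·v + w)].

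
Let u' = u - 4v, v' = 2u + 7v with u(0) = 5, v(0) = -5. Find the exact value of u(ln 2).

160

A = [[1,-4],[2,7]]; eigenvalues λ = 3, 5.
Eigenvectors: (-2,1) for λ=3, (1,-1) for λ=5.
From the initial condition, c_1 = 0, c_2 = 5.
u(ln 2) = (0)(2^3)(-2) + (5)(2^5)(1) = 160.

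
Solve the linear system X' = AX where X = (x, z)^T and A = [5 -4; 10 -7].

x(t) = -c_1e^(-t)sin(2t) + c_1e^(-t)cos(2t) + c_2e^(-t)sin(2t) + c_2e^(-t)cos(2t), z(t) = -c_1e^(-t)sin(2t) + 2c_1e^(-t)cos(2t) + 2c_2e^(-t)sin(2t) + c_2e^(-t)cos(2t)

Coefficient matrix A = [[5, -4], [10, -7]].
Characteristic polynomial det(A - λI) = λ^2 + 2λ + 5 = 0.
Eigenvalues λ = -1 ± 2i (complex conjugate pair).
For λ=-1+2i: an eigenvector is (1,2) - i(-1,-1) = (1 + i, 2 + i).
A real fundamental pair from Re and Im of e^((-1+2i)t)v: X_1 = e^(-t)(cos(2t)·(1,2) + sin(2t)·(-1,-1)), X_2 = e^(-t)(sin(2t)·(1,2) - cos(2t)·(-1,-1)).
General solution: c_1X_1 + c_2X_2.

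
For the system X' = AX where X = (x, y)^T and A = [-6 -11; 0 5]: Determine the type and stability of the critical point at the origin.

saddle

A = [[-6,-11],[0,5]]; det(A-λI) = λ^2 + λ - 30.
λ = 5, -6: opposite signs.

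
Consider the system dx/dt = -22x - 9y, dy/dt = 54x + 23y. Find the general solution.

x(t) = K_1e^(-4t) + K_2e^(5t), y(t) = -2K_1e^(-4t) - 3K_2e^(5t)

Coefficient matrix A = [[-22, -9], [54, 23]].
Characteristic polynomial det(A - λI) = λ^2 - λ - 20 = 0.
Eigenvalues λ = -4, 5.
For λ=-4: (A-λI) row 1 is [-18, -9], so an eigenvector is (1, -2).
For λ=5: (A-λI) row 1 is [-27, -9], so an eigenvector is (1, -3).
General solution: K_1e^(-4t)(1,-2) + K_2e^(5t)(1,-3).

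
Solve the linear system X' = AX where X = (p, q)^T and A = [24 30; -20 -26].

p(t) = -C_1e^(-6t) - 3C_2e^(4t), q(t) = C_1e^(-6t) + 2C_2e^(4t)

Coefficient matrix A = [[24, 30], [-20, -26]].
Characteristic polynomial det(A - λI) = λ^2 + 2λ - 24 = 0.
Eigenvalues λ = -6, 4.
For λ=-6: (A-λI) row 1 is [30, 30], so an eigenvector is (-1, 1).
For λ=4: (A-λI) row 1 is [20, 30], so an eigenvector is (-3, 2).
General solution: C_1e^(-6t)(-1,1) + C_2e^(4t)(-3,2).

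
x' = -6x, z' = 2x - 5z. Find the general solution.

Coefficient matrix A = [[-6, 0], [2, -5]].
Characteristic polynomial det(A - λI) = λ^2 + 11λ + 30 = 0.
Eigenvalues λ = -5, -6.
For λ=-5: (A-λI) row 1 is [-1, 0], so an eigenvector is (0, -1).
For λ=-6: (A-λI) row 2 is [2, 1], so an eigenvector is (1, -2).
General solution: c_1e^(-5t)(0,-1) + c_2e^(-6t)(1,-2).

x(t) = c_2e^(-6t), z(t) = -c_1e^(-5t) - 2c_2e^(-6t)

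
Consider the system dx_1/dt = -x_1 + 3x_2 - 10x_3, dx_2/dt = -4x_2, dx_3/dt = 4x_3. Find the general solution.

Coefficient matrix A = [[-1, 3, -10], [0, -4, 0], [0, 0, 4]].
det(A - λI) = 0 gives eigenvalues λ = 4, -4, -1.
For λ=4: eigenvector (-2,0,1).
For λ=-4: eigenvector (-1,1,0).
For λ=-1: eigenvector (1,0,0).
General solution: C_1e^(4t)(-2,0,1) + C_2e^(-4t)(-1,1,0) + C_3e^(-t)(1,0,0).

x_1(t) = -2C_1e^(4t) - C_2e^(-4t) + C_3e^(-t), x_2(t) = C_2e^(-4t), x_3(t) = C_1e^(4t)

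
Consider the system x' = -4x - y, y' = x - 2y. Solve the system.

Coefficient matrix A = [[-4, -1], [1, -2]].
Characteristic polynomial det(A - λI) = λ^2 + 6λ + 9 = 0.
Single eigenvalue λ = -3 with algebraic multiplicity 2.
Eigenvector v = (1,-1); generalized eigenvector w with (A-λI)w=v is (-1,0).
General solution: e^(-3t)[K_1·v + K_2·(t·v + w)].

x(t) = K_1e^(-3t) + K_2te^(-3t) - K_2e^(-3t), y(t) = -K_1e^(-3t) - K_2te^(-3t)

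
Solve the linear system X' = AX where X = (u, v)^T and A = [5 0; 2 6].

Coefficient matrix A = [[5, 0], [2, 6]].
Characteristic polynomial det(A - λI) = λ^2 - 11λ + 30 = 0.
Eigenvalues λ = 6, 5.
For λ=6: (A-λI) row 1 is [-1, 0], so an eigenvector is (0, -1).
For λ=5: (A-λI) row 2 is [2, 1], so an eigenvector is (1, -2).
General solution: C_1e^(6t)(0,-1) + C_2e^(5t)(1,-2).

u(t) = C_2e^(5t), v(t) = -C_1e^(6t) - 2C_2e^(5t)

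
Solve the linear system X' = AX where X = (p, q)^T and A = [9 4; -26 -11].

p(t) = -c_1e^(-t)sin(2t) + c_1e^(-t)cos(2t) + c_2e^(-t)sin(2t) + c_2e^(-t)cos(2t), q(t) = 2c_1e^(-t)sin(2t) - 3c_1e^(-t)cos(2t) - 3c_2e^(-t)sin(2t) - 2c_2e^(-t)cos(2t)

Coefficient matrix A = [[9, 4], [-26, -11]].
Characteristic polynomial det(A - λI) = λ^2 + 2λ + 5 = 0.
Eigenvalues λ = -1 ± 2i (complex conjugate pair).
For λ=-1+2i: an eigenvector is (1,-3) - i(-1,2) = (1 + i, -3 - 2i).
A real fundamental pair from Re and Im of e^((-1+2i)t)v: X_1 = e^(-t)(cos(2t)·(1,-3) + sin(2t)·(-1,2)), X_2 = e^(-t)(sin(2t)·(1,-3) - cos(2t)·(-1,2)).
General solution: c_1X_1 + c_2X_2.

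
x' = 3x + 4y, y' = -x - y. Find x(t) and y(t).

x(t) = -2K_1e^(t) - 2K_2te^(t) - 3K_2e^(t), y(t) = K_1e^(t) + K_2te^(t) + K_2e^(t)

Coefficient matrix A = [[3, 4], [-1, -1]].
Characteristic polynomial det(A - λI) = λ^2 - 2λ + 1 = 0.
Single eigenvalue λ = 1 with algebraic multiplicity 2.
Eigenvector v = (-2,1); generalized eigenvector w with (A-λI)w=v is (-3,1).
General solution: e^(t)[K_1·v + K_2·(t·v + w)].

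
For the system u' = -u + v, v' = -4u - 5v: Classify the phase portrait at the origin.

A = [[-1,1],[-4,-5]]; det(A-λI) = λ^2 + 6λ + 9.
repeated λ = -3 with a single eigenvector.

stable improper node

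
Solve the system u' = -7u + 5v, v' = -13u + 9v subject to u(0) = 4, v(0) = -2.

Coefficient matrix A = [[-7, 5], [-13, 9]].
Characteristic polynomial det(A - λI) = λ^2 - 2λ + 2 = 0.
Eigenvalues λ = 1 ± i (complex conjugate pair).
For λ=1+i: an eigenvector is (-2,-3) - i(1,2) = (-2 - i, -3 - 2i).
A real fundamental pair from Re and Im of e^((1+i)t)v: X_1 = e^(t)(cos(t)·(-2,-3) + sin(t)·(1,2)), X_2 = e^(t)(sin(t)·(-2,-3) - cos(t)·(1,2)).
General solution: C_1X_1 + C_2X_2.
Applying u(0)=4, v(0)=-2 gives C_1=-10, C_2=16.

u(t) = -42e^(t)sin(t) + 4e^(t)cos(t), v(t) = -68e^(t)sin(t) - 2e^(t)cos(t)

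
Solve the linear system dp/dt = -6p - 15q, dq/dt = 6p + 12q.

p(t) = -2c_1e^(3t)sin(3t) - c_1e^(3t)cos(3t) - c_2e^(3t)sin(3t) + 2c_2e^(3t)cos(3t), q(t) = c_1e^(3t)sin(3t) + c_1e^(3t)cos(3t) + c_2e^(3t)sin(3t) - c_2e^(3t)cos(3t)

Coefficient matrix A = [[-6, -15], [6, 12]].
Characteristic polynomial det(A - λI) = λ^2 - 6λ + 18 = 0.
Eigenvalues λ = 3 ± 3i (complex conjugate pair).
For λ=3+3i: an eigenvector is (-1,1) - i(-2,1) = (-1 + 2i, 1 - i).
A real fundamental pair from Re and Im of e^((3+3i)t)v: X_1 = e^(3t)(cos(3t)·(-1,1) + sin(3t)·(-2,1)), X_2 = e^(3t)(sin(3t)·(-1,1) - cos(3t)·(-2,1)).
General solution: c_1X_1 + c_2X_2.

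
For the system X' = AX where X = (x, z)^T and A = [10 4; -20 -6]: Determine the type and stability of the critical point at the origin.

A = [[10,4],[-20,-6]]; det(A-λI) = λ^2 - 4λ + 20.
λ = 2 ± 4i: positive real part.

unstable spiral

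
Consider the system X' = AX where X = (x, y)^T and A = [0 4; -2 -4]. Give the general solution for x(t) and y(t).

Coefficient matrix A = [[0, 4], [-2, -4]].
Characteristic polynomial det(A - λI) = λ^2 + 4λ + 8 = 0.
Eigenvalues λ = -2 ± 2i (complex conjugate pair).
For λ=-2+2i: an eigenvector is (-1,0) - i(-1,1) = (-1 + i, 0 - i).
A real fundamental pair from Re and Im of e^((-2+2i)t)v: X_1 = e^(-2t)(cos(2t)·(-1,0) + sin(2t)·(-1,1)), X_2 = e^(-2t)(sin(2t)·(-1,0) - cos(2t)·(-1,1)).
General solution: c_1X_1 + c_2X_2.

x(t) = -c_1e^(-2t)sin(2t) - c_1e^(-2t)cos(2t) - c_2e^(-2t)sin(2t) + c_2e^(-2t)cos(2t), y(t) = c_1e^(-2t)sin(2t) - c_2e^(-2t)cos(2t)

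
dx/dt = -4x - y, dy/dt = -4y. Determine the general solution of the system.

x(t) = C_1e^(-4t) + C_2te^(-4t) - 3C_2e^(-4t), y(t) = -C_2e^(-4t)

Coefficient matrix A = [[-4, -1], [0, -4]].
Characteristic polynomial det(A - λI) = λ^2 + 8λ + 16 = 0.
Single eigenvalue λ = -4 with algebraic multiplicity 2.
Eigenvector v = (1,0); generalized eigenvector w with (A-λI)w=v is (-3,-1).
General solution: e^(-4t)[C_1·v + C_2·(t·v + w)].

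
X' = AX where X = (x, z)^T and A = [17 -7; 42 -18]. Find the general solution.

x(t) = c_1e^(-4t) + c_2e^(3t), z(t) = 3c_1e^(-4t) + 2c_2e^(3t)

Coefficient matrix A = [[17, -7], [42, -18]].
Characteristic polynomial det(A - λI) = λ^2 + λ - 12 = 0.
Eigenvalues λ = -4, 3.
For λ=-4: (A-λI) row 1 is [21, -7], so an eigenvector is (1, 3).
For λ=3: (A-λI) row 1 is [14, -7], so an eigenvector is (1, 2).
General solution: c_1e^(-4t)(1,3) + c_2e^(3t)(1,2).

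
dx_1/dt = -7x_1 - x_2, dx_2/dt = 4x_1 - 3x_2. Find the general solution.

x_1(t) = K_1e^(-5t) + K_2te^(-5t) + K_2e^(-5t), x_2(t) = -2K_1e^(-5t) - 2K_2te^(-5t) - 3K_2e^(-5t)

Coefficient matrix A = [[-7, -1], [4, -3]].
Characteristic polynomial det(A - λI) = λ^2 + 10λ + 25 = 0.
Single eigenvalue λ = -5 with algebraic multiplicity 2.
Eigenvector v = (1,-2); generalized eigenvector w with (A-λI)w=v is (1,-3).
General solution: e^(-5t)[K_1·v + K_2·(t·v + w)].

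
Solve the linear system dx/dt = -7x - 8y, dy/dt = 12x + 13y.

x(t) = 2C_1e^(5t) - C_2e^(t), y(t) = -3C_1e^(5t) + C_2e^(t)

Coefficient matrix A = [[-7, -8], [12, 13]].
Characteristic polynomial det(A - λI) = λ^2 - 6λ + 5 = 0.
Eigenvalues λ = 5, 1.
For λ=5: (A-λI) row 1 is [-12, -8], so an eigenvector is (2, -3).
For λ=1: (A-λI) row 1 is [-8, -8], so an eigenvector is (-1, 1).
General solution: C_1e^(5t)(2,-3) + C_2e^(t)(-1,1).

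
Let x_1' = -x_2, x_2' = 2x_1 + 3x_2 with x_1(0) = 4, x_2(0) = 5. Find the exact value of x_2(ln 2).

A = [[0,-1],[2,3]]; eigenvalues λ = 2, 1.
Eigenvectors: (1,-2) for λ=2, (1,-1) for λ=1.
From the initial condition, c_1 = -9, c_2 = 13.
x_2(ln 2) = (-9)(2^2)(-2) + (13)(2^1)(-1) = 46.

46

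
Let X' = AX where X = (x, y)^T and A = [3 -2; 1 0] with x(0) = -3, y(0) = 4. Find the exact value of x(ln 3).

A = [[3,-2],[1,0]]; eigenvalues λ = 2, 1.
Eigenvectors: (-2,-1) for λ=2, (1,1) for λ=1.
From the initial condition, c_1 = 7, c_2 = 11.
x(ln 3) = (7)(3^2)(-2) + (11)(3^1)(1) = -93.

-93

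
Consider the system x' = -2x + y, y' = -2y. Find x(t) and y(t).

x(t) = C_1e^(-2t) + C_2te^(-2t) + 3C_2e^(-2t), y(t) = C_2e^(-2t)

Coefficient matrix A = [[-2, 1], [0, -2]].
Characteristic polynomial det(A - λI) = λ^2 + 4λ + 4 = 0.
Single eigenvalue λ = -2 with algebraic multiplicity 2.
Eigenvector v = (1,0); generalized eigenvector w with (A-λI)w=v is (3,1).
General solution: e^(-2t)[C_1·v + C_2·(t·v + w)].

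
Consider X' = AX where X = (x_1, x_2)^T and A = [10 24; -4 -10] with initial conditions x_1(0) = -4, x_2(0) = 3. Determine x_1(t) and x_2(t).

x_1(t) = 6e^(2t) - 10e^(-2t), x_2(t) = -2e^(2t) + 5e^(-2t)

Coefficient matrix A = [[10, 24], [-4, -10]].
Characteristic polynomial det(A - λI) = λ^2 - 4 = 0.
Eigenvalues λ = 2, -2.
For λ=2: (A-λI) row 1 is [8, 24], so an eigenvector is (3, -1).
For λ=-2: (A-λI) row 1 is [12, 24], so an eigenvector is (-2, 1).
General solution: K_1e^(2t)(3,-1) + K_2e^(-2t)(-2,1).
Applying x_1(0)=-4, x_2(0)=3 gives K_1=2, K_2=5.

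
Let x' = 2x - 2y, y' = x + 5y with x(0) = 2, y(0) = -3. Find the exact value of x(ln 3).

A = [[2,-2],[1,5]]; eigenvalues λ = 3, 4.
Eigenvectors: (-2,1) for λ=3, (-1,1) for λ=4.
From the initial condition, c_1 = 1, c_2 = -4.
x(ln 3) = (1)(3^3)(-2) + (-4)(3^4)(-1) = 270.

270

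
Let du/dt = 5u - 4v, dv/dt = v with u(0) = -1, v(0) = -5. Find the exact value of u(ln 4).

A = [[5,-4],[0,1]]; eigenvalues λ = 5, 1.
Eigenvectors: (-1,0) for λ=5, (1,1) for λ=1.
From the initial condition, c_1 = -4, c_2 = -5.
u(ln 4) = (-4)(4^5)(-1) + (-5)(4^1)(1) = 4076.

4076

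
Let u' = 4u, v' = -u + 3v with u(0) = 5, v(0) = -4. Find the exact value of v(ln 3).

A = [[4,0],[-1,3]]; eigenvalues λ = 3, 4.
Eigenvectors: (0,1) for λ=3, (-1,1) for λ=4.
From the initial condition, c_1 = 1, c_2 = -5.
v(ln 3) = (1)(3^3)(1) + (-5)(3^4)(1) = -378.

-378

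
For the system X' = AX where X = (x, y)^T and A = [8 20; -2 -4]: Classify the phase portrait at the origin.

A = [[8,20],[-2,-4]]; det(A-λI) = λ^2 - 4λ + 8.
λ = 2 ± 2i: positive real part.

unstable spiral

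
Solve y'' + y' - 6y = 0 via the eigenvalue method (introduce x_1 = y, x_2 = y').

y(t) = c_1e^(-3t) + c_2e^(2t)

Let x_1 = y, x_2 = y'. Then x_1' = x_2 and x_2' = 6x_1 - x_2.
A = [[0,1],[6,-1]]; det(A-λI) = λ^2 + λ - 6.
Eigenvalues λ = -3, 2 with eigenvectors (1,-3), (1,2).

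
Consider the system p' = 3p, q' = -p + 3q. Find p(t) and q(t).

p(t) = C_2e^(3t), q(t) = -C_1e^(3t) - C_2te^(3t) - 2C_2e^(3t)

Coefficient matrix A = [[3, 0], [-1, 3]].
Characteristic polynomial det(A - λI) = λ^2 - 6λ + 9 = 0.
Single eigenvalue λ = 3 with algebraic multiplicity 2.
Eigenvector v = (0,-1); generalized eigenvector w with (A-λI)w=v is (1,-2).
General solution: e^(3t)[C_1·v + C_2·(t·v + w)].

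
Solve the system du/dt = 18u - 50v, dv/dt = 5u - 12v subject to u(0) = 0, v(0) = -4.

Coefficient matrix A = [[18, -50], [5, -12]].
Characteristic polynomial det(A - λI) = λ^2 - 6λ + 34 = 0.
Eigenvalues λ = 3 ± 5i (complex conjugate pair).
For λ=3+5i: an eigenvector is (-1,0) - i(-3,-1) = (-1 + 3i, 0 + i).
A real fundamental pair from Re and Im of e^((3+5i)t)v: X_1 = e^(3t)(cos(5t)·(-1,0) + sin(5t)·(-3,-1)), X_2 = e^(3t)(sin(5t)·(-1,0) - cos(5t)·(-3,-1)).
General solution: c_1X_1 + c_2X_2.
Applying u(0)=0, v(0)=-4 gives c_1=-12, c_2=-4.

u(t) = 40e^(3t)sin(5t), v(t) = 12e^(3t)sin(5t) - 4e^(3t)cos(5t)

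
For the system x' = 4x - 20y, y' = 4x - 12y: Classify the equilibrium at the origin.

stable spiral

A = [[4,-20],[4,-12]]; det(A-λI) = λ^2 + 8λ + 32.
λ = -4 ± 4i: negative real part.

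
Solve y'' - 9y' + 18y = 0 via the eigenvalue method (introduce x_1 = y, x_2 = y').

y(t) = C_1e^(6t) + C_2e^(3t)

Let x_1 = y, x_2 = y'. Then x_1' = x_2 and x_2' = -18x_1 + 9x_2.
A = [[0,1],[-18,9]]; det(A-λI) = λ^2 - 9λ + 18.
Eigenvalues λ = 6, 3 with eigenvectors (1,6), (1,3).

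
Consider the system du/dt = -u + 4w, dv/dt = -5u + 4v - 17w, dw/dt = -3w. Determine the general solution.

u(t) = C_1e^(-t) - 2C_3e^(-3t), v(t) = C_1e^(-t) + C_2e^(4t) + C_3e^(-3t), w(t) = C_3e^(-3t)

Coefficient matrix A = [[-1, 0, 4], [-5, 4, -17], [0, 0, -3]].
det(A - λI) = 0 gives eigenvalues λ = -1, 4, -3.
For λ=-1: eigenvector (1,1,0).
For λ=4: eigenvector (0,1,0).
For λ=-3: eigenvector (-2,1,1).
General solution: C_1e^(-t)(1,1,0) + C_2e^(4t)(0,1,0) + C_3e^(-3t)(-2,1,1).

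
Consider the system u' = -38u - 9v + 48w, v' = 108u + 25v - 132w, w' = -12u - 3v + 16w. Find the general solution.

u(t) = C_1e^(t) + C_2e^(-2t) + 2C_3e^(4t), v(t) = C_1e^(t) - 4C_2e^(-2t) - 4C_3e^(4t), w(t) = C_1e^(t) + C_3e^(4t)

Coefficient matrix A = [[-38, -9, 48], [108, 25, -132], [-12, -3, 16]].
det(A - λI) = 0 gives eigenvalues λ = 1, -2, 4.
For λ=1: eigenvector (1,1,1).
For λ=-2: eigenvector (1,-4,0).
For λ=4: eigenvector (2,-4,1).
General solution: C_1e^(t)(1,1,1) + C_2e^(-2t)(1,-4,0) + C_3e^(4t)(2,-4,1).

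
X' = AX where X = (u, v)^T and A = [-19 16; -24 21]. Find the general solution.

Coefficient matrix A = [[-19, 16], [-24, 21]].
Characteristic polynomial det(A - λI) = λ^2 - 2λ - 15 = 0.
Eigenvalues λ = -3, 5.
For λ=-3: (A-λI) row 1 is [-16, 16], so an eigenvector is (-1, -1).
For λ=5: (A-λI) row 1 is [-24, 16], so an eigenvector is (2, 3).
General solution: C_1e^(-3t)(-1,-1) + C_2e^(5t)(2,3).

u(t) = -C_1e^(-3t) + 2C_2e^(5t), v(t) = -C_1e^(-3t) + 3C_2e^(5t)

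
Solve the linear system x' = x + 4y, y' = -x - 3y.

Coefficient matrix A = [[1, 4], [-1, -3]].
Characteristic polynomial det(A - λI) = λ^2 + 2λ + 1 = 0.
Single eigenvalue λ = -1 with algebraic multiplicity 2.
Eigenvector v = (-2,1); generalized eigenvector w with (A-λI)w=v is (-3,1).
General solution: e^(-t)[c_1·v + c_2·(t·v + w)].

x(t) = -2c_1e^(-t) - 2c_2te^(-t) - 3c_2e^(-t), y(t) = c_1e^(-t) + c_2te^(-t) + c_2e^(-t)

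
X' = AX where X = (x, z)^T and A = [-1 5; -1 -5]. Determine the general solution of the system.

x(t) = K_1e^(-3t)sin(t) - 2K_1e^(-3t)cos(t) - 2K_2e^(-3t)sin(t) - K_2e^(-3t)cos(t), z(t) = K_1e^(-3t)cos(t) + K_2e^(-3t)sin(t)

Coefficient matrix A = [[-1, 5], [-1, -5]].
Characteristic polynomial det(A - λI) = λ^2 + 6λ + 10 = 0.
Eigenvalues λ = -3 ± i (complex conjugate pair).
For λ=-3+i: an eigenvector is (-2,1) - i(1,0) = (-2 - i, 1).
A real fundamental pair from Re and Im of e^((-3+i)t)v: X_1 = e^(-3t)(cos(t)·(-2,1) + sin(t)·(1,0)), X_2 = e^(-3t)(sin(t)·(-2,1) - cos(t)·(1,0)).
General solution: K_1X_1 + K_2X_2.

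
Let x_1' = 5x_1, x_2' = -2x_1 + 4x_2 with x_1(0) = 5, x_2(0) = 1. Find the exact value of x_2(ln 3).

A = [[5,0],[-2,4]]; eigenvalues λ = 4, 5.
Eigenvectors: (0,-1) for λ=4, (-1,2) for λ=5.
From the initial condition, c_1 = -11, c_2 = -5.
x_2(ln 3) = (-11)(3^4)(-1) + (-5)(3^5)(2) = -1539.

-1539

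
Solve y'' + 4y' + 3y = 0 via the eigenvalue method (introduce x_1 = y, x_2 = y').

Let x_1 = y, x_2 = y'. Then x_1' = x_2 and x_2' = -3x_1 - 4x_2.
A = [[0,1],[-3,-4]]; det(A-λI) = λ^2 + 4λ + 3.
Eigenvalues λ = -3, -1 with eigenvectors (1,-3), (1,-1).

y(t) = C_1e^(-3t) + C_2e^(-t)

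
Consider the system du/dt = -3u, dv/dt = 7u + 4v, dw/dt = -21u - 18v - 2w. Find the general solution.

u(t) = c_1e^(-3t), v(t) = -c_1e^(-3t) + c_3e^(4t), w(t) = 3c_1e^(-3t) + c_2e^(-2t) - 3c_3e^(4t)

Coefficient matrix A = [[-3, 0, 0], [7, 4, 0], [-21, -18, -2]].
det(A - λI) = 0 gives eigenvalues λ = -3, -2, 4.
For λ=-3: eigenvector (1,-1,3).
For λ=-2: eigenvector (0,0,1).
For λ=4: eigenvector (0,1,-3).
General solution: c_1e^(-3t)(1,-1,3) + c_2e^(-2t)(0,0,1) + c_3e^(4t)(0,1,-3).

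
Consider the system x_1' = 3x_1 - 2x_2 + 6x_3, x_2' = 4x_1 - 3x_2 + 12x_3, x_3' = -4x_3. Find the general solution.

x_1(t) = -c_1e^(t) + c_2e^(-t) - 2c_3e^(-4t), x_2(t) = -c_1e^(t) + 2c_2e^(-t) - 4c_3e^(-4t), x_3(t) = c_3e^(-4t)

Coefficient matrix A = [[3, -2, 6], [4, -3, 12], [0, 0, -4]].
det(A - λI) = 0 gives eigenvalues λ = 1, -1, -4.
For λ=1: eigenvector (-1,-1,0).
For λ=-1: eigenvector (1,2,0).
For λ=-4: eigenvector (-2,-4,1).
General solution: c_1e^(t)(-1,-1,0) + c_2e^(-t)(1,2,0) + c_3e^(-4t)(-2,-4,1).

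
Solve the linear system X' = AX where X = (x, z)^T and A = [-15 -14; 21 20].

Coefficient matrix A = [[-15, -14], [21, 20]].
Characteristic polynomial det(A - λI) = λ^2 - 5λ - 6 = 0.
Eigenvalues λ = 6, -1.
For λ=6: (A-λI) row 1 is [-21, -14], so an eigenvector is (-2, 3).
For λ=-1: (A-λI) row 1 is [-14, -14], so an eigenvector is (-1, 1).
General solution: K_1e^(6t)(-2,3) + K_2e^(-t)(-1,1).

x(t) = -2K_1e^(6t) - K_2e^(-t), z(t) = 3K_1e^(6t) + K_2e^(-t)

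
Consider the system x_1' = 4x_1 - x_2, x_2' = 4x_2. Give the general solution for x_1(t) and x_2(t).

x_1(t) = -K_1e^(4t) - K_2te^(4t) + 3K_2e^(4t), x_2(t) = K_2e^(4t)

Coefficient matrix A = [[4, -1], [0, 4]].
Characteristic polynomial det(A - λI) = λ^2 - 8λ + 16 = 0.
Single eigenvalue λ = 4 with algebraic multiplicity 2.
Eigenvector v = (-1,0); generalized eigenvector w with (A-λI)w=v is (3,1).
General solution: e^(4t)[K_1·v + K_2·(t·v + w)].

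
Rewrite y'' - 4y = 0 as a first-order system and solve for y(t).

Let x_1 = y, x_2 = y'. Then x_1' = x_2 and x_2' = 4x_1.
A = [[0,1],[4,0]]; det(A-λI) = λ^2 - 4.
Eigenvalues λ = -2, 2 with eigenvectors (1,-2), (1,2).

y(t) = K_1e^(-2t) + K_2e^(2t)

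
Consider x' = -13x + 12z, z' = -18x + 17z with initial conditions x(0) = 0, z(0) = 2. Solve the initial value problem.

x(t) = 4e^(5t) - 4e^(-t), z(t) = 6e^(5t) - 4e^(-t)

Coefficient matrix A = [[-13, 12], [-18, 17]].
Characteristic polynomial det(A - λI) = λ^2 - 4λ - 5 = 0.
Eigenvalues λ = 5, -1.
For λ=5: (A-λI) row 1 is [-18, 12], so an eigenvector is (-2, -3).
For λ=-1: (A-λI) row 1 is [-12, 12], so an eigenvector is (-1, -1).
General solution: K_1e^(5t)(-2,-3) + K_2e^(-t)(-1,-1).
Applying x(0)=0, z(0)=2 gives K_1=-2, K_2=4.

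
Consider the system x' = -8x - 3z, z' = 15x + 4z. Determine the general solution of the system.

x(t) = -c_1e^(-2t)cos(3t) - c_2e^(-2t)sin(3t), z(t) = -c_1e^(-2t)sin(3t) + 2c_1e^(-2t)cos(3t) + 2c_2e^(-2t)sin(3t) + c_2e^(-2t)cos(3t)

Coefficient matrix A = [[-8, -3], [15, 4]].
Characteristic polynomial det(A - λI) = λ^2 + 4λ + 13 = 0.
Eigenvalues λ = -2 ± 3i (complex conjugate pair).
For λ=-2+3i: an eigenvector is (-1,2) - i(0,-1) = (-1, 2 + i).
A real fundamental pair from Re and Im of e^((-2+3i)t)v: X_1 = e^(-2t)(cos(3t)·(-1,2) + sin(3t)·(0,-1)), X_2 = e^(-2t)(sin(3t)·(-1,2) - cos(3t)·(0,-1)).
General solution: c_1X_1 + c_2X_2.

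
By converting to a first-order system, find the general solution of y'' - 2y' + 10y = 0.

Let x_1 = y, x_2 = y'. Then x_1' = x_2 and x_2' = -10x_1 + 2x_2.
A = [[0,1],[-10,2]]; det(A-λI) = λ^2 - 2λ + 10.
Eigenvalues λ = 1 ± 3i.

y(t) = c_1e^(t)cos(3t) + c_2e^(t)sin(3t)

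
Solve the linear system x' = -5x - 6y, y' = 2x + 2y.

x(t) = 3K_1e^(-t) + 2K_2e^(-2t), y(t) = -2K_1e^(-t) - K_2e^(-2t)

Coefficient matrix A = [[-5, -6], [2, 2]].
Characteristic polynomial det(A - λI) = λ^2 + 3λ + 2 = 0.
Eigenvalues λ = -1, -2.
For λ=-1: (A-λI) row 1 is [-4, -6], so an eigenvector is (3, -2).
For λ=-2: (A-λI) row 1 is [-3, -6], so an eigenvector is (2, -1).
General solution: K_1e^(-t)(3,-2) + K_2e^(-2t)(2,-1).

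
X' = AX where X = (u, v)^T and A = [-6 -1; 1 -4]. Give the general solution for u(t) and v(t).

Coefficient matrix A = [[-6, -1], [1, -4]].
Characteristic polynomial det(A - λI) = λ^2 + 10λ + 25 = 0.
Single eigenvalue λ = -5 with algebraic multiplicity 2.
Eigenvector v = (-1,1); generalized eigenvector w with (A-λI)w=v is (-1,2).
General solution: e^(-5t)[c_1·v + c_2·(t·v + w)].

u(t) = -c_1e^(-5t) - c_2te^(-5t) - c_2e^(-5t), v(t) = c_1e^(-5t) + c_2te^(-5t) + 2c_2e^(-5t)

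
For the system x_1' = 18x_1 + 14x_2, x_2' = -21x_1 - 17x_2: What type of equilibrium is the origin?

saddle

A = [[18,14],[-21,-17]]; det(A-λI) = λ^2 - λ - 12.
λ = -3, 4: opposite signs.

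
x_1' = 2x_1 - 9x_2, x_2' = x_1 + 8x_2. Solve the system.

x_1(t) = -3c_1e^(5t) - 3c_2te^(5t) + c_2e^(5t), x_2(t) = c_1e^(5t) + c_2te^(5t)

Coefficient matrix A = [[2, -9], [1, 8]].
Characteristic polynomial det(A - λI) = λ^2 - 10λ + 25 = 0.
Single eigenvalue λ = 5 with algebraic multiplicity 2.
Eigenvector v = (-3,1); generalized eigenvector w with (A-λI)w=v is (1,0).
General solution: e^(5t)[c_1·v + c_2·(t·v + w)].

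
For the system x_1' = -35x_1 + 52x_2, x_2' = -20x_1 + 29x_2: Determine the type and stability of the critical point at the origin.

A = [[-35,52],[-20,29]]; det(A-λI) = λ^2 + 6λ + 25.
λ = -3 ± 4i: negative real part.

stable spiral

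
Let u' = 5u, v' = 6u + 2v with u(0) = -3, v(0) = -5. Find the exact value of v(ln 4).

A = [[5,0],[6,2]]; eigenvalues λ = 5, 2.
Eigenvectors: (1,2) for λ=5, (0,-1) for λ=2.
From the initial condition, c_1 = -3, c_2 = -1.
v(ln 4) = (-3)(4^5)(2) + (-1)(4^2)(-1) = -6128.

-6128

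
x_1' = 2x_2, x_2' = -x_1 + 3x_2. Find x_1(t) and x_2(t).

Coefficient matrix A = [[0, 2], [-1, 3]].
Characteristic polynomial det(A - λI) = λ^2 - 3λ + 2 = 0.
Eigenvalues λ = 2, 1.
For λ=2: (A-λI) row 1 is [-2, 2], so an eigenvector is (-1, -1).
For λ=1: (A-λI) row 1 is [-1, 2], so an eigenvector is (2, 1).
General solution: C_1e^(2t)(-1,-1) + C_2e^(t)(2,1).

x_1(t) = -C_1e^(2t) + 2C_2e^(t), x_2(t) = -C_1e^(2t) + C_2e^(t)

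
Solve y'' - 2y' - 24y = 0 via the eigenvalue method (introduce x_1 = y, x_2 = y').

Let x_1 = y, x_2 = y'. Then x_1' = x_2 and x_2' = 24x_1 + 2x_2.
A = [[0,1],[24,2]]; det(A-λI) = λ^2 - 2λ - 24.
Eigenvalues λ = 6, -4 with eigenvectors (1,6), (1,-4).

y(t) = K_1e^(6t) + K_2e^(-4t)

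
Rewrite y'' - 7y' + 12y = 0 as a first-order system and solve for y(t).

y(t) = C_1e^(4t) + C_2e^(3t)

Let x_1 = y, x_2 = y'. Then x_1' = x_2 and x_2' = -12x_1 + 7x_2.
A = [[0,1],[-12,7]]; det(A-λI) = λ^2 - 7λ + 12.
Eigenvalues λ = 4, 3 with eigenvectors (1,4), (1,3).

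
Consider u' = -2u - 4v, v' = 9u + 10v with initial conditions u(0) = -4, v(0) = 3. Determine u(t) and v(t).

Coefficient matrix A = [[-2, -4], [9, 10]].
Characteristic polynomial det(A - λI) = λ^2 - 8λ + 16 = 0.
Single eigenvalue λ = 4 with algebraic multiplicity 2.
Eigenvector v = (2,-3); generalized eigenvector w with (A-λI)w=v is (1,-2).
General solution: e^(4t)[c_1·v + c_2·(t·v + w)].
Applying u(0)=-4, v(0)=3 gives c_1=-5, c_2=6.

u(t) = 12te^(4t) - 4e^(4t), v(t) = -18te^(4t) + 3e^(4t)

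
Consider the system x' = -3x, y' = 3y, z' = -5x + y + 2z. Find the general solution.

x(t) = K_1e^(-3t), y(t) = K_2e^(3t), z(t) = K_1e^(-3t) + K_2e^(3t) + K_3e^(2t)

Coefficient matrix A = [[-3, 0, 0], [0, 3, 0], [-5, 1, 2]].
det(A - λI) = 0 gives eigenvalues λ = -3, 3, 2.
For λ=-3: eigenvector (1,0,1).
For λ=3: eigenvector (0,1,1).
For λ=2: eigenvector (0,0,1).
General solution: K_1e^(-3t)(1,0,1) + K_2e^(3t)(0,1,1) + K_3e^(2t)(0,0,1).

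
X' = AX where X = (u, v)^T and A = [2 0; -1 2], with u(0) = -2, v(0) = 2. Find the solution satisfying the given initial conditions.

Coefficient matrix A = [[2, 0], [-1, 2]].
Characteristic polynomial det(A - λI) = λ^2 - 4λ + 4 = 0.
Single eigenvalue λ = 2 with algebraic multiplicity 2.
Eigenvector v = (0,1); generalized eigenvector w with (A-λI)w=v is (-1,3).
General solution: e^(2t)[C_1·v + C_2·(t·v + w)].
Applying u(0)=-2, v(0)=2 gives C_1=-4, C_2=2.

u(t) = -2e^(2t), v(t) = 2te^(2t) + 2e^(2t)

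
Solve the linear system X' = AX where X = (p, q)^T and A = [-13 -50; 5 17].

Coefficient matrix A = [[-13, -50], [5, 17]].
Characteristic polynomial det(A - λI) = λ^2 - 4λ + 29 = 0.
Eigenvalues λ = 2 ± 5i (complex conjugate pair).
For λ=2+5i: an eigenvector is (-1,0) - i(3,-1) = (-1 - 3i, 0 + i).
A real fundamental pair from Re and Im of e^((2+5i)t)v: X_1 = e^(2t)(cos(5t)·(-1,0) + sin(5t)·(3,-1)), X_2 = e^(2t)(sin(5t)·(-1,0) - cos(5t)·(3,-1)).
General solution: C_1X_1 + C_2X_2.

p(t) = 3C_1e^(2t)sin(5t) - C_1e^(2t)cos(5t) - C_2e^(2t)sin(5t) - 3C_2e^(2t)cos(5t), q(t) = -C_1e^(2t)sin(5t) + C_2e^(2t)cos(5t)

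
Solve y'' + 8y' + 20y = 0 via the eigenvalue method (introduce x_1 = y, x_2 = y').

Let x_1 = y, x_2 = y'. Then x_1' = x_2 and x_2' = -20x_1 - 8x_2.
A = [[0,1],[-20,-8]]; det(A-λI) = λ^2 + 8λ + 20.
Eigenvalues λ = -4 ± 2i.

y(t) = c_1e^(-4t)cos(2t) + c_2e^(-4t)sin(2t)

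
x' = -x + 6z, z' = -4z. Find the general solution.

x(t) = -2K_1e^(-4t) - K_2e^(-t), z(t) = K_1e^(-4t)

Coefficient matrix A = [[-1, 6], [0, -4]].
Characteristic polynomial det(A - λI) = λ^2 + 5λ + 4 = 0.
Eigenvalues λ = -4, -1.
For λ=-4: (A-λI) row 1 is [3, 6], so an eigenvector is (-2, 1).
For λ=-1: (A-λI) row 1 is [0, 6], so an eigenvector is (-1, 0).
General solution: K_1e^(-4t)(-2,1) + K_2e^(-t)(-1,0).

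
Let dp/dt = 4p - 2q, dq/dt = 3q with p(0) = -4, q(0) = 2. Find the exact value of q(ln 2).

16

A = [[4,-2],[0,3]]; eigenvalues λ = 3, 4.
Eigenvectors: (-2,-1) for λ=3, (1,0) for λ=4.
From the initial condition, c_1 = -2, c_2 = -8.
q(ln 2) = (-2)(2^3)(-1) + (-8)(2^4)(0) = 16.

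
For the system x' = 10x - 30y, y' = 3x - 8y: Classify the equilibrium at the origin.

unstable spiral

A = [[10,-30],[3,-8]]; det(A-λI) = λ^2 - 2λ + 10.
λ = 1 ± 3i: positive real part.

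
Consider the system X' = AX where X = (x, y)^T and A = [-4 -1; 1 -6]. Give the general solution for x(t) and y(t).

Coefficient matrix A = [[-4, -1], [1, -6]].
Characteristic polynomial det(A - λI) = λ^2 + 10λ + 25 = 0.
Single eigenvalue λ = -5 with algebraic multiplicity 2.
Eigenvector v = (1,1); generalized eigenvector w with (A-λI)w=v is (3,2).
General solution: e^(-5t)[K_1·v + K_2·(t·v + w)].

x(t) = K_1e^(-5t) + K_2te^(-5t) + 3K_2e^(-5t), y(t) = K_1e^(-5t) + K_2te^(-5t) + 2K_2e^(-5t)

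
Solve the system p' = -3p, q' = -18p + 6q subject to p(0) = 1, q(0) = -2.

p(t) = e^(-3t), q(t) = -4e^(6t) + 2e^(-3t)

Coefficient matrix A = [[-3, 0], [-18, 6]].
Characteristic polynomial det(A - λI) = λ^2 - 3λ - 18 = 0.
Eigenvalues λ = -3, 6.
For λ=-3: (A-λI) row 2 is [-18, 9], so an eigenvector is (1, 2).
For λ=6: (A-λI) row 1 is [-9, 0], so an eigenvector is (0, -1).
General solution: c_1e^(-3t)(1,2) + c_2e^(6t)(0,-1).
Applying p(0)=1, q(0)=-2 gives c_1=1, c_2=4.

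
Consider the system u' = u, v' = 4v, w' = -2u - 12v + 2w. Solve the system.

u(t) = K_1e^(t), v(t) = K_2e^(4t), w(t) = 2K_1e^(t) - 6K_2e^(4t) + K_3e^(2t)

Coefficient matrix A = [[1, 0, 0], [0, 4, 0], [-2, -12, 2]].
det(A - λI) = 0 gives eigenvalues λ = 1, 4, 2.
For λ=1: eigenvector (1,0,2).
For λ=4: eigenvector (0,1,-6).
For λ=2: eigenvector (0,0,1).
General solution: K_1e^(t)(1,0,2) + K_2e^(4t)(0,1,-6) + K_3e^(2t)(0,0,1).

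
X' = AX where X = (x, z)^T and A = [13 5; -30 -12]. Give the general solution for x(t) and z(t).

Coefficient matrix A = [[13, 5], [-30, -12]].
Characteristic polynomial det(A - λI) = λ^2 - λ - 6 = 0.
Eigenvalues λ = 3, -2.
For λ=3: (A-λI) row 1 is [10, 5], so an eigenvector is (-1, 2).
For λ=-2: (A-λI) row 1 is [15, 5], so an eigenvector is (-1, 3).
General solution: K_1e^(3t)(-1,2) + K_2e^(-2t)(-1,3).

x(t) = -K_1e^(3t) - K_2e^(-2t), z(t) = 2K_1e^(3t) + 3K_2e^(-2t)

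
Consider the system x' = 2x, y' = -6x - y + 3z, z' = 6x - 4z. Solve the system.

Coefficient matrix A = [[2, 0, 0], [-6, -1, 3], [6, 0, -4]].
det(A - λI) = 0 gives eigenvalues λ = 2, -1, -4.
For λ=2: eigenvector (1,-1,1).
For λ=-1: eigenvector (0,1,0).
For λ=-4: eigenvector (0,-1,1).
General solution: C_1e^(2t)(1,-1,1) + C_2e^(-t)(0,1,0) + C_3e^(-4t)(0,-1,1).

x(t) = C_1e^(2t), y(t) = -C_1e^(2t) + C_2e^(-t) - C_3e^(-4t), z(t) = C_1e^(2t) + C_3e^(-4t)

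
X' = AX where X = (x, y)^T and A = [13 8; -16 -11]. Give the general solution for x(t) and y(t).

x(t) = c_1e^(-3t) - c_2e^(5t), y(t) = -2c_1e^(-3t) + c_2e^(5t)

Coefficient matrix A = [[13, 8], [-16, -11]].
Characteristic polynomial det(A - λI) = λ^2 - 2λ - 15 = 0.
Eigenvalues λ = -3, 5.
For λ=-3: (A-λI) row 1 is [16, 8], so an eigenvector is (1, -2).
For λ=5: (A-λI) row 1 is [8, 8], so an eigenvector is (-1, 1).
General solution: c_1e^(-3t)(1,-2) + c_2e^(5t)(-1,1).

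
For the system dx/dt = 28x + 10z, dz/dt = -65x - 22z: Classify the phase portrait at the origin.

A = [[28,10],[-65,-22]]; det(A-λI) = λ^2 - 6λ + 34.
λ = 3 ± 5i: positive real part.

unstable spiral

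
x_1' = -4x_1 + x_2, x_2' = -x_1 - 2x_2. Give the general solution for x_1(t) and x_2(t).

Coefficient matrix A = [[-4, 1], [-1, -2]].
Characteristic polynomial det(A - λI) = λ^2 + 6λ + 9 = 0.
Single eigenvalue λ = -3 with algebraic multiplicity 2.
Eigenvector v = (-1,-1); generalized eigenvector w with (A-λI)w=v is (-2,-3).
General solution: e^(-3t)[C_1·v + C_2·(t·v + w)].

x_1(t) = -C_1e^(-3t) - C_2te^(-3t) - 2C_2e^(-3t), x_2(t) = -C_1e^(-3t) - C_2te^(-3t) - 3C_2e^(-3t)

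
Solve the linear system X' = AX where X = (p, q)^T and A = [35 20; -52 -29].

p(t) = -2K_1e^(3t)sin(4t) + K_1e^(3t)cos(4t) + K_2e^(3t)sin(4t) + 2K_2e^(3t)cos(4t), q(t) = 3K_1e^(3t)sin(4t) - 2K_1e^(3t)cos(4t) - 2K_2e^(3t)sin(4t) - 3K_2e^(3t)cos(4t)

Coefficient matrix A = [[35, 20], [-52, -29]].
Characteristic polynomial det(A - λI) = λ^2 - 6λ + 25 = 0.
Eigenvalues λ = 3 ± 4i (complex conjugate pair).
For λ=3+4i: an eigenvector is (1,-2) - i(-2,3) = (1 + 2i, -2 - 3i).
A real fundamental pair from Re and Im of e^((3+4i)t)v: X_1 = e^(3t)(cos(4t)·(1,-2) + sin(4t)·(-2,3)), X_2 = e^(3t)(sin(4t)·(1,-2) - cos(4t)·(-2,3)).
General solution: K_1X_1 + K_2X_2.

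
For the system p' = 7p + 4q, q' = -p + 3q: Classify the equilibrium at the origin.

A = [[7,4],[-1,3]]; det(A-λI) = λ^2 - 10λ + 25.
repeated λ = 5 with a single eigenvector.

unstable improper node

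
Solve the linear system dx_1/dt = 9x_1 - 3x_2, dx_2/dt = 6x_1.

x_1(t) = -c_1e^(3t) + c_2e^(6t), x_2(t) = -2c_1e^(3t) + c_2e^(6t)

Coefficient matrix A = [[9, -3], [6, 0]].
Characteristic polynomial det(A - λI) = λ^2 - 9λ + 18 = 0.
Eigenvalues λ = 3, 6.
For λ=3: (A-λI) row 1 is [6, -3], so an eigenvector is (-1, -2).
For λ=6: (A-λI) row 1 is [3, -3], so an eigenvector is (1, 1).
General solution: c_1e^(3t)(-1,-2) + c_2e^(6t)(1,1).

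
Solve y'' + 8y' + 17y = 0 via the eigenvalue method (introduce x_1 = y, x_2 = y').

y(t) = C_1e^(-4t)cos(t) + C_2e^(-4t)sin(t)

Let x_1 = y, x_2 = y'. Then x_1' = x_2 and x_2' = -17x_1 - 8x_2.
A = [[0,1],[-17,-8]]; det(A-λI) = λ^2 + 8λ + 17.
Eigenvalues λ = -4 ± i.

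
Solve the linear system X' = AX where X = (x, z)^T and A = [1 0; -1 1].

x(t) = -c_2e^(t), z(t) = c_1e^(t) + c_2te^(t) - 2c_2e^(t)

Coefficient matrix A = [[1, 0], [-1, 1]].
Characteristic polynomial det(A - λI) = λ^2 - 2λ + 1 = 0.
Single eigenvalue λ = 1 with algebraic multiplicity 2.
Eigenvector v = (0,1); generalized eigenvector w with (A-λI)w=v is (-1,-2).
General solution: e^(t)[c_1·v + c_2·(t·v + w)].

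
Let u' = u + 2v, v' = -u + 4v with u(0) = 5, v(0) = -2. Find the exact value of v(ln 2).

A = [[1,2],[-1,4]]; eigenvalues λ = 2, 3.
Eigenvectors: (-2,-1) for λ=2, (-1,-1) for λ=3.
From the initial condition, c_1 = -7, c_2 = 9.
v(ln 2) = (-7)(2^2)(-1) + (9)(2^3)(-1) = -44.

-44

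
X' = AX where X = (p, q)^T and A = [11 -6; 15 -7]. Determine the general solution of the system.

p(t) = c_1e^(2t)sin(3t) + c_1e^(2t)cos(3t) + c_2e^(2t)sin(3t) - c_2e^(2t)cos(3t), q(t) = 2c_1e^(2t)sin(3t) + c_1e^(2t)cos(3t) + c_2e^(2t)sin(3t) - 2c_2e^(2t)cos(3t)

Coefficient matrix A = [[11, -6], [15, -7]].
Characteristic polynomial det(A - λI) = λ^2 - 4λ + 13 = 0.
Eigenvalues λ = 2 ± 3i (complex conjugate pair).
For λ=2+3i: an eigenvector is (1,1) - i(1,2) = (1 - i, 1 - 2i).
A real fundamental pair from Re and Im of e^((2+3i)t)v: X_1 = e^(2t)(cos(3t)·(1,1) + sin(3t)·(1,2)), X_2 = e^(2t)(sin(3t)·(1,1) - cos(3t)·(1,2)).
General solution: c_1X_1 + c_2X_2.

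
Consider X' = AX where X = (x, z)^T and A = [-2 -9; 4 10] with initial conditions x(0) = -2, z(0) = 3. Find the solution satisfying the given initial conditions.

Coefficient matrix A = [[-2, -9], [4, 10]].
Characteristic polynomial det(A - λI) = λ^2 - 8λ + 16 = 0.
Single eigenvalue λ = 4 with algebraic multiplicity 2.
Eigenvector v = (3,-2); generalized eigenvector w with (A-λI)w=v is (1,-1).
General solution: e^(4t)[c_1·v + c_2·(t·v + w)].
Applying x(0)=-2, z(0)=3 gives c_1=1, c_2=-5.

x(t) = -15te^(4t) - 2e^(4t), z(t) = 10te^(4t) + 3e^(4t)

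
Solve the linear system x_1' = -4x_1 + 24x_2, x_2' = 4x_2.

x_1(t) = -3K_1e^(4t) - K_2e^(-4t), x_2(t) = -K_1e^(4t)

Coefficient matrix A = [[-4, 24], [0, 4]].
Characteristic polynomial det(A - λI) = λ^2 - 16 = 0.
Eigenvalues λ = 4, -4.
For λ=4: (A-λI) row 1 is [-8, 24], so an eigenvector is (-3, -1).
For λ=-4: (A-λI) row 1 is [0, 24], so an eigenvector is (-1, 0).
General solution: K_1e^(4t)(-3,-1) + K_2e^(-4t)(-1,0).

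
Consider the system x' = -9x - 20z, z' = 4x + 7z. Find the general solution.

x(t) = -K_1e^(-t)sin(4t) - 2K_1e^(-t)cos(4t) - 2K_2e^(-t)sin(4t) + K_2e^(-t)cos(4t), z(t) = K_1e^(-t)cos(4t) + K_2e^(-t)sin(4t)

Coefficient matrix A = [[-9, -20], [4, 7]].
Characteristic polynomial det(A - λI) = λ^2 + 2λ + 17 = 0.
Eigenvalues λ = -1 ± 4i (complex conjugate pair).
For λ=-1+4i: an eigenvector is (-2,1) - i(-1,0) = (-2 + i, 1).
A real fundamental pair from Re and Im of e^((-1+4i)t)v: X_1 = e^(-t)(cos(4t)·(-2,1) + sin(4t)·(-1,0)), X_2 = e^(-t)(sin(4t)·(-2,1) - cos(4t)·(-1,0)).
General solution: K_1X_1 + K_2X_2.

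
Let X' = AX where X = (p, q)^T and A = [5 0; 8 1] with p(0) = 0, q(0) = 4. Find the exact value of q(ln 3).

12

A = [[5,0],[8,1]]; eigenvalues λ = 1, 5.
Eigenvectors: (0,-1) for λ=1, (1,2) for λ=5.
From the initial condition, c_1 = -4, c_2 = 0.
q(ln 3) = (-4)(3^1)(-1) + (0)(3^5)(2) = 12.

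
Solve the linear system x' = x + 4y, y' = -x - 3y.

Coefficient matrix A = [[1, 4], [-1, -3]].
Characteristic polynomial det(A - λI) = λ^2 + 2λ + 1 = 0.
Single eigenvalue λ = -1 with algebraic multiplicity 2.
Eigenvector v = (-2,1); generalized eigenvector w with (A-λI)w=v is (-3,1).
General solution: e^(-t)[C_1·v + C_2·(t·v + w)].

x(t) = -2C_1e^(-t) - 2C_2te^(-t) - 3C_2e^(-t), y(t) = C_1e^(-t) + C_2te^(-t) + C_2e^(-t)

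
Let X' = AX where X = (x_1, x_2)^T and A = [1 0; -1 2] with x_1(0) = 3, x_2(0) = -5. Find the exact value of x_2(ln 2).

-26

A = [[1,0],[-1,2]]; eigenvalues λ = 1, 2.
Eigenvectors: (1,1) for λ=1, (0,-1) for λ=2.
From the initial condition, c_1 = 3, c_2 = 8.
x_2(ln 2) = (3)(2^1)(1) + (8)(2^2)(-1) = -26.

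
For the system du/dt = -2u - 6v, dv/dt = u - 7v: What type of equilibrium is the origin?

A = [[-2,-6],[1,-7]]; det(A-λI) = λ^2 + 9λ + 20.
λ = -5, -4: both negative.

stable node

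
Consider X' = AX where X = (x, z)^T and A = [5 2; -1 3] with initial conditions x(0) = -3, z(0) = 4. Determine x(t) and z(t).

Coefficient matrix A = [[5, 2], [-1, 3]].
Characteristic polynomial det(A - λI) = λ^2 - 8λ + 17 = 0.
Eigenvalues λ = 4 ± i (complex conjugate pair).
For λ=4+i: an eigenvector is (1,0) - i(1,-1) = (1 - i, 0 + i).
A real fundamental pair from Re and Im of e^((4+i)t)v: X_1 = e^(4t)(cos(t)·(1,0) + sin(t)·(1,-1)), X_2 = e^(4t)(sin(t)·(1,0) - cos(t)·(1,-1)).
General solution: K_1X_1 + K_2X_2.
Applying x(0)=-3, z(0)=4 gives K_1=1, K_2=4.

x(t) = 5e^(4t)sin(t) - 3e^(4t)cos(t), z(t) = -e^(4t)sin(t) + 4e^(4t)cos(t)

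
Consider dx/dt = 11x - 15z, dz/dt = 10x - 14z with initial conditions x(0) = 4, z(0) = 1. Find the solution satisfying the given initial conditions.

x(t) = 9e^(t) - 5e^(-4t), z(t) = 6e^(t) - 5e^(-4t)

Coefficient matrix A = [[11, -15], [10, -14]].
Characteristic polynomial det(A - λI) = λ^2 + 3λ - 4 = 0.
Eigenvalues λ = 1, -4.
For λ=1: (A-λI) row 1 is [10, -15], so an eigenvector is (3, 2).
For λ=-4: (A-λI) row 1 is [15, -15], so an eigenvector is (1, 1).
General solution: c_1e^(t)(3,2) + c_2e^(-4t)(1,1).
Applying x(0)=4, z(0)=1 gives c_1=3, c_2=-5.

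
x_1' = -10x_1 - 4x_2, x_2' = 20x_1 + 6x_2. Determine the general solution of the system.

Coefficient matrix A = [[-10, -4], [20, 6]].
Characteristic polynomial det(A - λI) = λ^2 + 4λ + 20 = 0.
Eigenvalues λ = -2 ± 4i (complex conjugate pair).
For λ=-2+4i: an eigenvector is (0,1) - i(-1,2) = (0 + i, 1 - 2i).
A real fundamental pair from Re and Im of e^((-2+4i)t)v: X_1 = e^(-2t)(cos(4t)·(0,1) + sin(4t)·(-1,2)), X_2 = e^(-2t)(sin(4t)·(0,1) - cos(4t)·(-1,2)).
General solution: C_1X_1 + C_2X_2.

x_1(t) = -C_1e^(-2t)sin(4t) + C_2e^(-2t)cos(4t), x_2(t) = 2C_1e^(-2t)sin(4t) + C_1e^(-2t)cos(4t) + C_2e^(-2t)sin(4t) - 2C_2e^(-2t)cos(4t)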